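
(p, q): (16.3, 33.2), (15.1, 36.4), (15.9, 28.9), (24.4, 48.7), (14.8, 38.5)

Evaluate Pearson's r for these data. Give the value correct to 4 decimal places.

n = 5, Σp = 86.5, Σq = 185.7, Σp² = 1560.91, Σq² = 7116.35, Σpq = 3308.39
nΣpq − ΣpΣq = 16541.95 − 16063.05 = 478.9
nΣp² − (Σp)² = 7804.55 − 7482.25 = 322.3; nΣq² − (Σq)² = 35581.75 − 34484.49 = 1097.26
r = 478.9 / √(322.3 × 1097.26) = 478.9 / 594.6822 ≈ 0.8053

0.8053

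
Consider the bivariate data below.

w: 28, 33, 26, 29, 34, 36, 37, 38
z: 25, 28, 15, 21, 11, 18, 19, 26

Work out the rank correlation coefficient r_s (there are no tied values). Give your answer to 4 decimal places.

0.1429

Rank w: 2, 4, 1, 3, 5, 6, 7, 8
Rank z: 6, 8, 2, 5, 1, 3, 4, 7
d = rank(w) − rank(z): -4, -4, -1, -2, 4, 3, 3, 1; Σd² = 72
ρ = 1 − 6Σd² / [n(n²−1)] = 1 − 6×72 / (8×63) = 1 − 432/504 ≈ 0.1429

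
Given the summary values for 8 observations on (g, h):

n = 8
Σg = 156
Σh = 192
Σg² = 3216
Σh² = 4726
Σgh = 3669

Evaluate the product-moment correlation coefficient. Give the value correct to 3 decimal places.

-0.523

r = (nΣgh − ΣgΣh) / √[(nΣg² − (Σg)²)(nΣh² − (Σh)²)]
Numerator: 8×3669 − 156×192 = -600
Denominator: √[(25728 − 24336)(37808 − 36864)] = √[1392 × 944] = 1146.3193
r = -600 / 1146.3193 ≈ -0.523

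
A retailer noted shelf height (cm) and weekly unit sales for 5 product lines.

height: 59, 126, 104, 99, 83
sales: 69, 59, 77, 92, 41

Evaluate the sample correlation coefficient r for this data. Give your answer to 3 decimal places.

0.096

n = 5, Σx = 471, Σy = 338, Σx² = 46863, Σy² = 24316, Σxy = 32024
nΣxy − ΣxΣy = 160120 − 159198 = 922
nΣx² − (Σx)² = 234315 − 221841 = 12474; nΣy² − (Σy)² = 121580 − 114244 = 7336
r = 922 / √(12474 × 7336) = 922 / 9566.0475 ≈ 0.096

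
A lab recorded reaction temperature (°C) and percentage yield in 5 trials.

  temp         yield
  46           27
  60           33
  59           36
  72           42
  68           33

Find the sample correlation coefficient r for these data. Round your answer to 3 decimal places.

n = 5, Σx = 305, Σy = 171, Σx² = 19005, Σy² = 5967, Σxy = 10614
nΣxy − ΣxΣy = 53070 − 52155 = 915
nΣx² − (Σx)² = 95025 − 93025 = 2000; nΣy² − (Σy)² = 29835 − 29241 = 594
r = 915 / √(2000 × 594) = 915 / 1089.9541 ≈ 0.839

0.839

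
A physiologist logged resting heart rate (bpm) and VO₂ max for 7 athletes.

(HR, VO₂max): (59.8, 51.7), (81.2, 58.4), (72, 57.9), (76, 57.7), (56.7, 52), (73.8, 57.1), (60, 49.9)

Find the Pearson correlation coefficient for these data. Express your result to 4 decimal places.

n = 7, Σx = 479.5, Σy = 384.7, Σx² = 33390.81, Σy² = 21219.57, Σxy = 26544.12
nΣxy − ΣxΣy = 185808.84 − 184463.65 = 1345.19
nΣx² − (Σx)² = 233735.67 − 229920.25 = 3815.42; nΣy² − (Σy)² = 148536.99 − 147994.09 = 542.9
r = 1345.19 / √(3815.42 × 542.9) = 1345.19 / 1439.2330 ≈ 0.9347

0.9347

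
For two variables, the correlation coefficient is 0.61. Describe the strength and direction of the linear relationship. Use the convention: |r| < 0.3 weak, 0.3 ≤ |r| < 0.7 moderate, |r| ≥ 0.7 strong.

r = 0.61 > 0 so the relationship is positive.
|r| = 0.61, which falls in the moderate range.

moderate positive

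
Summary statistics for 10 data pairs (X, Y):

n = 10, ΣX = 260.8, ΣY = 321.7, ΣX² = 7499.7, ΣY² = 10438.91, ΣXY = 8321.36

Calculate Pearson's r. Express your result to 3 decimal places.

r = (nΣXY − ΣXΣY) / √[(nΣX² − (ΣX)²)(nΣY² − (ΣY)²)]
Numerator: 10×8321.36 − 260.8×321.7 = -685.76
Denominator: √[(74997 − 68016.64)(104389.1 − 103490.89)] = √[6980.36 × 898.21] = 2503.9627
r = -685.76 / 2503.9627 ≈ -0.274

-0.274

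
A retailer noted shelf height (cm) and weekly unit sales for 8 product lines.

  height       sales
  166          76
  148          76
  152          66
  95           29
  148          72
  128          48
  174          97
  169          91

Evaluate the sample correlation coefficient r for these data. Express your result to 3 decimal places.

n = 8, Σx = 1180, Σy = 555, Σx² = 178714, Σy² = 41927, Σxy = 85708
nΣxy − ΣxΣy = 685664 − 654900 = 30764
nΣx² − (Σx)² = 1429712 − 1392400 = 37312; nΣy² − (Σy)² = 335416 − 308025 = 27391
r = 30764 / √(37312 × 27391) = 30764 / 31968.9379 ≈ 0.962

0.962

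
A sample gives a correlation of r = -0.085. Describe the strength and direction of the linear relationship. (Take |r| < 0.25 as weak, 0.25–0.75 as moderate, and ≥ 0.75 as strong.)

weak negative

r = -0.085 < 0 so the relationship is negative.
|r| = 0.085, which falls in the weak range.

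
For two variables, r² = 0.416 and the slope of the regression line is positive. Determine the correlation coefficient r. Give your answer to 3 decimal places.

0.645

|r| = √0.416 = 0.645
The association is positive, so r = 0.645.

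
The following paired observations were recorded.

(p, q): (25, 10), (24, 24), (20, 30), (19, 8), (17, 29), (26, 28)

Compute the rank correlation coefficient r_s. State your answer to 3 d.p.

Rank p: 5, 4, 3, 2, 1, 6
Rank q: 2, 3, 6, 1, 5, 4
d = rank(p) − rank(q): 3, 1, -3, 1, -4, 2; Σd² = 40
ρ = 1 − 6Σd² / [n(n²−1)] = 1 − 6×40 / (6×35) = 1 − 240/210 ≈ -0.143

-0.143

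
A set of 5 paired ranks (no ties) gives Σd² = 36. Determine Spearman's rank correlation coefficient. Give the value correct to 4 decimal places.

ρ = 1 − 6Σd² / [n(n²−1)] = 1 − 6×36 / (5×24)
  = 1 − 216/120 = 1 − 1.80000 ≈ -0.8000

-0.8000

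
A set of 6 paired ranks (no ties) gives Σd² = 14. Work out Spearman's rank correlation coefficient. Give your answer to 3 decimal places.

ρ = 1 − 6Σd² / [n(n²−1)] = 1 − 6×14 / (6×35)
  = 1 − 84/210 = 1 − 0.4000 ≈ 0.600

0.600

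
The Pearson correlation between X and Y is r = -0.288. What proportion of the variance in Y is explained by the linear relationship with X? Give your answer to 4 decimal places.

0.0829

r² = (-0.288)² = 0.0829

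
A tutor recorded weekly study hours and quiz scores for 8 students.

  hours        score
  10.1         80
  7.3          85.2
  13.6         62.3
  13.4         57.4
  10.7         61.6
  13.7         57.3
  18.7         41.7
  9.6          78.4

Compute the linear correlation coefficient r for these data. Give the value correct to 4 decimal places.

n = 8, Σx = 97.1, Σy = 523.9, Σx² = 1263.85, Σy² = 35798.39, Σxy = 6022.96
nΣxy − ΣxΣy = 48183.68 − 50870.69 = -2687.01
nΣx² − (Σx)² = 10110.8 − 9428.41 = 682.39; nΣy² − (Σy)² = 286387.12 − 274471.21 = 11915.91
r = -2687.01 / √(682.39 × 11915.91) = -2687.01 / 2851.5431 ≈ -0.9423

-0.9423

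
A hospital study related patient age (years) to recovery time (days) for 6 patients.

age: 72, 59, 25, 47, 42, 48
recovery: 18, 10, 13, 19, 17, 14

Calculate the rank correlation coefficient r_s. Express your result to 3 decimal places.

0.086

Rank age: 6, 5, 1, 3, 2, 4
Rank recovery: 5, 1, 2, 6, 4, 3
d = rank(age) − rank(recovery): 1, 4, -1, -3, -2, 1; Σd² = 32
ρ = 1 − 6Σd² / [n(n²−1)] = 1 − 6×32 / (6×35) = 1 − 192/210 ≈ 0.086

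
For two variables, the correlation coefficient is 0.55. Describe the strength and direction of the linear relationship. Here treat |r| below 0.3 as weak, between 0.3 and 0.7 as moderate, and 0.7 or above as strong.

r = 0.55 > 0 so the relationship is positive.
|r| = 0.55, which falls in the moderate range.

moderate positive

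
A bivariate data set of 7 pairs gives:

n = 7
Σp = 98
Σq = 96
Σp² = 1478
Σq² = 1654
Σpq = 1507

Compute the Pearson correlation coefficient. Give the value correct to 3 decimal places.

0.862

r = (nΣpq − ΣpΣq) / √[(nΣp² − (Σp)²)(nΣq² − (Σq)²)]
Numerator: 7×1507 − 98×96 = 1141
Denominator: √[(10346 − 9604)(11578 − 9216)] = √[742 × 2362] = 1323.8595
r = 1141 / 1323.8595 ≈ 0.862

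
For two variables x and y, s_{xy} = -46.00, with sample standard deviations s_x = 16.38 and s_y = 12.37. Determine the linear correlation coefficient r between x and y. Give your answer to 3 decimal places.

r = Cov(x,y) / (s_x · s_y) = -46.00 / (16.38 × 12.37)
  = -46.00 / 202.6206 ≈ -0.227

-0.227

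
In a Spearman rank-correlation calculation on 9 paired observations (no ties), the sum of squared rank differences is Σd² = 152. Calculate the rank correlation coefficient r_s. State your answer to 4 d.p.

-0.2667

ρ = 1 − 6Σd² / [n(n²−1)] = 1 − 6×152 / (9×80)
  = 1 − 912/720 = 1 − 1.26667 ≈ -0.2667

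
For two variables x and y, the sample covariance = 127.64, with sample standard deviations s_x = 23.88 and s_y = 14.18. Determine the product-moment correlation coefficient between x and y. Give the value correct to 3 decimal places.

r = Cov(x,y) / (s_x · s_y) = 127.64 / (23.88 × 14.18)
  = 127.64 / 338.6184 ≈ 0.377

0.377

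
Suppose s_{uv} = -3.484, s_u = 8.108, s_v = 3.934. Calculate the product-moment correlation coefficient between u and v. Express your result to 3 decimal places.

-0.109

r = Cov(u,v) / (s_u · s_v) = -3.484 / (8.108 × 3.934)
  = -3.484 / 31.8969 ≈ -0.109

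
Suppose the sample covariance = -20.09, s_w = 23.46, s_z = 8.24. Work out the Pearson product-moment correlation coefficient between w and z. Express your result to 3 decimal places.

-0.104

r = Cov(w,z) / (s_w · s_z) = -20.09 / (23.46 × 8.24)
  = -20.09 / 193.3104 ≈ -0.104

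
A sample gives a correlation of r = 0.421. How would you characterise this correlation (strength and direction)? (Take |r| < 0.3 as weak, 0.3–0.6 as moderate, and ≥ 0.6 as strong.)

moderate positive

r = 0.421 > 0 so the relationship is positive.
|r| = 0.421, which falls in the moderate range.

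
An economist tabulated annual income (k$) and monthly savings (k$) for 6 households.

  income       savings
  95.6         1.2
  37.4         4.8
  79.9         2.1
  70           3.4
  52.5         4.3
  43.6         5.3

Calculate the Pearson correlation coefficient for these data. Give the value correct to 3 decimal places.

-0.975

n = 6, Σx = 379, Σy = 21.1, Σx² = 26479.34, Σy² = 87.03, Σxy = 1156.86
nΣxy − ΣxΣy = 6941.16 − 7996.9 = -1055.74
nΣx² − (Σx)² = 158876.04 − 143641 = 15235.04; nΣy² − (Σy)² = 522.18 − 445.21 = 76.97
r = -1055.74 / √(15235.04 × 76.97) = -1055.74 / 1082.8855 ≈ -0.975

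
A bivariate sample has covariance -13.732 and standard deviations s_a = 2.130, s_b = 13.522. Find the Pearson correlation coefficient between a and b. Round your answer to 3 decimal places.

r = Cov(a,b) / (s_a · s_b) = -13.732 / (2.130 × 13.522)
  = -13.732 / 28.8019 ≈ -0.477

-0.477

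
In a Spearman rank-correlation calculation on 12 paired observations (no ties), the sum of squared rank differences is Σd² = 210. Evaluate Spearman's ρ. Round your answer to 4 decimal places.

0.2657

ρ = 1 − 6Σd² / [n(n²−1)] = 1 − 6×210 / (12×143)
  = 1 − 1260/1716 = 1 − 0.73427 ≈ 0.2657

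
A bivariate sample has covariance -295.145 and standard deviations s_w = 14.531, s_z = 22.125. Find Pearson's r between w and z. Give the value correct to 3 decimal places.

r = Cov(w,z) / (s_w · s_z) = -295.145 / (14.531 × 22.125)
  = -295.145 / 321.4984 ≈ -0.918

-0.918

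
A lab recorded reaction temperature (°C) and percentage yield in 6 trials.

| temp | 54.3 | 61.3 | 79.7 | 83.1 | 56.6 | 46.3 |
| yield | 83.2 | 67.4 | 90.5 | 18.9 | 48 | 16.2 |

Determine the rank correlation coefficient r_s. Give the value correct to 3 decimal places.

0.257

Rank temp: 2, 4, 5, 6, 3, 1
Rank yield: 5, 4, 6, 2, 3, 1
d = rank(temp) − rank(yield): -3, 0, -1, 4, 0, 0; Σd² = 26
ρ = 1 − 6Σd² / [n(n²−1)] = 1 − 6×26 / (6×35) = 1 − 156/210 ≈ 0.257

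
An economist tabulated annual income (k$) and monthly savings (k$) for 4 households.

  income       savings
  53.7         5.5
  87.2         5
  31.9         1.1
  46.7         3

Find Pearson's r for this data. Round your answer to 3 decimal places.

0.746

n = 4, Σx = 219.5, Σy = 14.6, Σx² = 13686.03, Σy² = 65.46, Σxy = 906.54
nΣxy − ΣxΣy = 3626.16 − 3204.7 = 421.46
nΣx² − (Σx)² = 54744.12 − 48180.25 = 6563.87; nΣy² − (Σy)² = 261.84 − 213.16 = 48.68
r = 421.46 / √(6563.87 × 48.68) = 421.46 / 565.2691 ≈ 0.746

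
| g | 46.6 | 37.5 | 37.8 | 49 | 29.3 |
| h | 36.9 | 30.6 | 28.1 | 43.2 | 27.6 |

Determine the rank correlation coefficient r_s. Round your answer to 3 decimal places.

Rank g: 4, 2, 3, 5, 1
Rank h: 4, 3, 2, 5, 1
d = rank(g) − rank(h): 0, -1, 1, 0, 0; Σd² = 2
ρ = 1 − 6Σd² / [n(n²−1)] = 1 − 6×2 / (5×24) = 1 − 12/120 ≈ 0.900

0.900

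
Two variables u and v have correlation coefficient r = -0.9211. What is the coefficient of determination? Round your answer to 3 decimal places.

r² = (-0.9211)² = 0.848

0.848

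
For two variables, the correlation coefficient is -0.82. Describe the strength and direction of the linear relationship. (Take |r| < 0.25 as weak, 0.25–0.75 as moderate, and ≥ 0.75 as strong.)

r = -0.82 < 0 so the relationship is negative.
|r| = 0.82, which falls in the strong range.

strong negative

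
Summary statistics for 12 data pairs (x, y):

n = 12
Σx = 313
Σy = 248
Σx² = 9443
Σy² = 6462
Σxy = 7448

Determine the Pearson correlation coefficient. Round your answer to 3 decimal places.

0.749

r = (nΣxy − ΣxΣy) / √[(nΣx² − (Σx)²)(nΣy² − (Σy)²)]
Numerator: 12×7448 − 313×248 = 11752
Denominator: √[(113316 − 97969)(77544 − 61504)] = √[15347 × 16040] = 15689.6743
r = 11752 / 15689.6743 ≈ 0.749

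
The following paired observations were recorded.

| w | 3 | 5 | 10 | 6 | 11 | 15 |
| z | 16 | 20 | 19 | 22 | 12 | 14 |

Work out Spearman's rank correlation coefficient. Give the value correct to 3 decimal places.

-0.543

Rank w: 1, 2, 4, 3, 5, 6
Rank z: 3, 5, 4, 6, 1, 2
d = rank(w) − rank(z): -2, -3, 0, -3, 4, 4; Σd² = 54
ρ = 1 − 6Σd² / [n(n²−1)] = 1 − 6×54 / (6×35) = 1 − 324/210 ≈ -0.543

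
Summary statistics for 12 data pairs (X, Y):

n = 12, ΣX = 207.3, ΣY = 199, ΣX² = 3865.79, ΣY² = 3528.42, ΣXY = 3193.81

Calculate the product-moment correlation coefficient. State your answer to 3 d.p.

-0.957

r = (nΣXY − ΣXΣY) / √[(nΣX² − (ΣX)²)(nΣY² − (ΣY)²)]
Numerator: 12×3193.81 − 207.3×199 = -2926.98
Denominator: √[(46389.48 − 42973.29)(42341.04 − 39601)] = √[3416.19 × 2740.04] = 3059.4930
r = -2926.98 / 3059.4930 ≈ -0.957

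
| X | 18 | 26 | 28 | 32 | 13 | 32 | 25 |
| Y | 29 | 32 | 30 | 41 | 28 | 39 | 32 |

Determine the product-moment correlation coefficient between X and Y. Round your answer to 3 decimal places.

n = 7, ΣX = 174, ΣY = 231, ΣX² = 4626, ΣY² = 7775, ΣXY = 5918
nΣXY − ΣXΣY = 41426 − 40194 = 1232
nΣX² − (ΣX)² = 32382 − 30276 = 2106; nΣY² − (ΣY)² = 54425 − 53361 = 1064
r = 1232 / √(2106 × 1064) = 1232 / 1496.9248 ≈ 0.823

0.823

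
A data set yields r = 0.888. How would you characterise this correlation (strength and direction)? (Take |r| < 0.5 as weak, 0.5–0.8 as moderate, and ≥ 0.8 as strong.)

strong positive

r = 0.888 > 0 so the relationship is positive.
|r| = 0.888, which falls in the strong range.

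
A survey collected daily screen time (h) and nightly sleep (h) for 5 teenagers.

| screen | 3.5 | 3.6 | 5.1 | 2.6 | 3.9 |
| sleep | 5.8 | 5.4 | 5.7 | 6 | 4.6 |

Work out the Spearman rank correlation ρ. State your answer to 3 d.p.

-0.700

Rank screen: 2, 3, 5, 1, 4
Rank sleep: 4, 2, 3, 5, 1
d = rank(screen) − rank(sleep): -2, 1, 2, -4, 3; Σd² = 34
ρ = 1 − 6Σd² / [n(n²−1)] = 1 − 6×34 / (5×24) = 1 − 204/120 ≈ -0.700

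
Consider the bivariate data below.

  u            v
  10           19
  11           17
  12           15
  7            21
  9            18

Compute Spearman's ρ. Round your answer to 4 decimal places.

Rank u: 3, 4, 5, 1, 2
Rank v: 4, 2, 1, 5, 3
d = rank(u) − rank(v): -1, 2, 4, -4, -1; Σd² = 38
ρ = 1 − 6Σd² / [n(n²−1)] = 1 − 6×38 / (5×24) = 1 − 228/120 ≈ -0.9000

-0.9000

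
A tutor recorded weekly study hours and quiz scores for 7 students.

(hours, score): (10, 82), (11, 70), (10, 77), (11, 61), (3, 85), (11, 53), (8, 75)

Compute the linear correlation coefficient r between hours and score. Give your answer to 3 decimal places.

-0.648

n = 7, Σx = 64, Σy = 503, Σx² = 636, Σy² = 36933, Σxy = 4469
nΣxy − ΣxΣy = 31283 − 32192 = -909
nΣx² − (Σx)² = 4452 − 4096 = 356; nΣy² − (Σy)² = 258531 − 253009 = 5522
r = -909 / √(356 × 5522) = -909 / 1402.0813 ≈ -0.648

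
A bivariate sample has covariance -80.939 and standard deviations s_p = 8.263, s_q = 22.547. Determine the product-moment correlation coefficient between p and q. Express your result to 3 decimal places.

-0.434

r = Cov(p,q) / (s_p · s_q) = -80.939 / (8.263 × 22.547)
  = -80.939 / 186.3059 ≈ -0.434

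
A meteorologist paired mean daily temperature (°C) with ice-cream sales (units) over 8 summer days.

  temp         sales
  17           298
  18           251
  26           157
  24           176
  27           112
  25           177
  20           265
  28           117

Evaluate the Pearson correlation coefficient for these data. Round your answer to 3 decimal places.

-0.973

n = 8, Σx = 185, Σy = 1553, Σx² = 4403, Σy² = 335217, Σxy = 33915
nΣxy − ΣxΣy = 271320 − 287305 = -15985
nΣx² − (Σx)² = 35224 − 34225 = 999; nΣy² − (Σy)² = 2681736 − 2411809 = 269927
r = -15985 / √(999 × 269927) = -15985 / 16421.2385 ≈ -0.973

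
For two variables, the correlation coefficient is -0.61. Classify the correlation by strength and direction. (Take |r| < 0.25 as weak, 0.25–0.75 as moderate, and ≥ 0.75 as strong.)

r = -0.61 < 0 so the relationship is negative.
|r| = 0.61, which falls in the moderate range.

moderate negative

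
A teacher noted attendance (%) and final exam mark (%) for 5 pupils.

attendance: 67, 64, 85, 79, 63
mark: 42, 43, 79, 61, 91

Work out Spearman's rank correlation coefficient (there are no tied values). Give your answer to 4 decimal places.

Rank attendance: 3, 2, 5, 4, 1
Rank mark: 1, 2, 4, 3, 5
d = rank(attendance) − rank(mark): 2, 0, 1, 1, -4; Σd² = 22
ρ = 1 − 6Σd² / [n(n²−1)] = 1 − 6×22 / (5×24) = 1 − 132/120 ≈ -0.1000

-0.1000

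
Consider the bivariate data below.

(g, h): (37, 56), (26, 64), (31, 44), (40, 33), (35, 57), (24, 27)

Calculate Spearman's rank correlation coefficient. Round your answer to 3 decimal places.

Rank g: 5, 2, 3, 6, 4, 1
Rank h: 4, 6, 3, 2, 5, 1
d = rank(g) − rank(h): 1, -4, 0, 4, -1, 0; Σd² = 34
ρ = 1 − 6Σd² / [n(n²−1)] = 1 − 6×34 / (6×35) = 1 − 204/210 ≈ 0.029

0.029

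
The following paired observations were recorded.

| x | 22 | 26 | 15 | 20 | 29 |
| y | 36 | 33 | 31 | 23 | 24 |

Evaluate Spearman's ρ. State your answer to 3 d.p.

0.100

Rank x: 3, 4, 1, 2, 5
Rank y: 5, 4, 3, 1, 2
d = rank(x) − rank(y): -2, 0, -2, 1, 3; Σd² = 18
ρ = 1 − 6Σd² / [n(n²−1)] = 1 − 6×18 / (5×24) = 1 − 108/120 ≈ 0.100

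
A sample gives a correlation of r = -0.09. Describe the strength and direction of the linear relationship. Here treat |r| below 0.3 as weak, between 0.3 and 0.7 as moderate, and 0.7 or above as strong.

weak negative

r = -0.09 < 0 so the relationship is negative.
|r| = 0.09, which falls in the weak range.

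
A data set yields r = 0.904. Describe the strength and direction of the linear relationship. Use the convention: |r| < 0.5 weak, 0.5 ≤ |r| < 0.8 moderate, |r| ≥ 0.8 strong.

strong positive

r = 0.904 > 0 so the relationship is positive.
|r| = 0.904, which falls in the strong range.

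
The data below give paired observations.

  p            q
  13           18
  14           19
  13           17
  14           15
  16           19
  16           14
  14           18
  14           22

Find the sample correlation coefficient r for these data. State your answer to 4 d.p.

-0.2214

n = 8, Σp = 114, Σq = 142, Σp² = 1634, Σq² = 2564, Σpq = 2019
nΣpq − ΣpΣq = 16152 − 16188 = -36
nΣp² − (Σp)² = 13072 − 12996 = 76; nΣq² − (Σq)² = 20512 − 20164 = 348
r = -36 / √(76 × 348) = -36 / 162.6284 ≈ -0.2214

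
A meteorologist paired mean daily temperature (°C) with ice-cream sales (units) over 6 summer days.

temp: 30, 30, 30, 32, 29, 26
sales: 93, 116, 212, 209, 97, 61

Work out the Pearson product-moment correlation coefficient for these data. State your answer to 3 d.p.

0.747

n = 6, Σx = 177, Σy = 788, Σx² = 5241, Σy² = 123860, Σxy = 23717
nΣxy − ΣxΣy = 142302 − 139476 = 2826
nΣx² − (Σx)² = 31446 − 31329 = 117; nΣy² − (Σy)² = 743160 − 620944 = 122216
r = 2826 / √(117 × 122216) = 2826 / 3781.4378 ≈ 0.747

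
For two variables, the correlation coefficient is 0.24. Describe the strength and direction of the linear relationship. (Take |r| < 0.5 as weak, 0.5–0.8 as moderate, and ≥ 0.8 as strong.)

r = 0.24 > 0 so the relationship is positive.
|r| = 0.24, which falls in the weak range.

weak positive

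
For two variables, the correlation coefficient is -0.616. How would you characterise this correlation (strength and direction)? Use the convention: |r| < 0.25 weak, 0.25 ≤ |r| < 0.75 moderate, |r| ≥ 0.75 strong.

r = -0.616 < 0 so the relationship is negative.
|r| = 0.616, which falls in the moderate range.

moderate negative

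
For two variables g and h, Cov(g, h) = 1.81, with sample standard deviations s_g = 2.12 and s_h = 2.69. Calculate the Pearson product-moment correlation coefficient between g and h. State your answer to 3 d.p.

0.317

r = Cov(g,h) / (s_g · s_h) = 1.81 / (2.12 × 2.69)
  = 1.81 / 5.7028 ≈ 0.317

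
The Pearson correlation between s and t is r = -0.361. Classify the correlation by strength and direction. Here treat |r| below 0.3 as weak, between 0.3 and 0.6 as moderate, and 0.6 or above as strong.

moderate negative

r = -0.361 < 0 so the relationship is negative.
|r| = 0.361, which falls in the moderate range.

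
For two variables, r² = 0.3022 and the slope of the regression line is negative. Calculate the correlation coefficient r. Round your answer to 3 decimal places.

|r| = √0.3022 = 0.550
The association is negative, so r = −0.550.

-0.550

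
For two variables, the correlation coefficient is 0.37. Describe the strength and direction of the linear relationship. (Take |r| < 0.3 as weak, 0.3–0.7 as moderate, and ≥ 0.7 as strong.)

moderate positive

r = 0.37 > 0 so the relationship is positive.
|r| = 0.37, which falls in the moderate range.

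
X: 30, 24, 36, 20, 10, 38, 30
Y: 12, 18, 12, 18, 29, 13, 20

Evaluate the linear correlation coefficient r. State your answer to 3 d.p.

n = 7, ΣX = 188, ΣY = 122, ΣX² = 5616, ΣY² = 2346, ΣXY = 2968
nΣXY − ΣXΣY = 20776 − 22936 = -2160
nΣX² − (ΣX)² = 39312 − 35344 = 3968; nΣY² − (ΣY)² = 16422 − 14884 = 1538
r = -2160 / √(3968 × 1538) = -2160 / 2470.3813 ≈ -0.874

-0.874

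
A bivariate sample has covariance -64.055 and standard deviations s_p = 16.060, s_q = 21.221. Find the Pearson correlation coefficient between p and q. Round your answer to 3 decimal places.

r = Cov(p,q) / (s_p · s_q) = -64.055 / (16.060 × 21.221)
  = -64.055 / 340.8093 ≈ -0.188

-0.188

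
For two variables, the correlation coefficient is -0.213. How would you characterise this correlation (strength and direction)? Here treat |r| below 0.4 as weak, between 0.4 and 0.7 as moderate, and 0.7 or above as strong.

weak negative

r = -0.213 < 0 so the relationship is negative.
|r| = 0.213, which falls in the weak range.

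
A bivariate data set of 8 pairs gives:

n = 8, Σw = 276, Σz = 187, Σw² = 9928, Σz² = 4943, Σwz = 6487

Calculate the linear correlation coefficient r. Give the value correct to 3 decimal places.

0.074

r = (nΣwz − ΣwΣz) / √[(nΣw² − (Σw)²)(nΣz² − (Σz)²)]
Numerator: 8×6487 − 276×187 = 284
Denominator: √[(79424 − 76176)(39544 − 34969)] = √[3248 × 4575] = 3854.8152
r = 284 / 3854.8152 ≈ 0.074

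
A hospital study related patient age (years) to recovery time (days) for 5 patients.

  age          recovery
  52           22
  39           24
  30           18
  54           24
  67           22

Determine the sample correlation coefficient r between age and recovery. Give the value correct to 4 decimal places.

n = 5, Σx = 242, Σy = 110, Σx² = 12530, Σy² = 2444, Σxy = 5390
nΣxy − ΣxΣy = 26950 − 26620 = 330
nΣx² − (Σx)² = 62650 − 58564 = 4086; nΣy² − (Σy)² = 12220 − 12100 = 120
r = 330 / √(4086 × 120) = 330 / 700.2285 ≈ 0.4713

0.4713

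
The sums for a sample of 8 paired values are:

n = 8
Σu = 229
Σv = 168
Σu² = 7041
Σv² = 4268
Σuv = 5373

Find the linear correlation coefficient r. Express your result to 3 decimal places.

r = (nΣuv − ΣuΣv) / √[(nΣu² − (Σu)²)(nΣv² − (Σv)²)]
Numerator: 8×5373 − 229×168 = 4512
Denominator: √[(56328 − 52441)(34144 − 28224)] = √[3887 × 5920] = 4796.9824
r = 4512 / 4796.9824 ≈ 0.941

0.941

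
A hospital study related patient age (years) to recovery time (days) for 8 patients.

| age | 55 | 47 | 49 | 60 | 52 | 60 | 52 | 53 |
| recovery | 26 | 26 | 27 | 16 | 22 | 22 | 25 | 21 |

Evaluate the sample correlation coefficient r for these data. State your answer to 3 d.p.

-0.715

n = 8, Σx = 428, Σy = 185, Σx² = 23052, Σy² = 4371, Σxy = 9812
nΣxy − ΣxΣy = 78496 − 79180 = -684
nΣx² − (Σx)² = 184416 − 183184 = 1232; nΣy² − (Σy)² = 34968 − 34225 = 743
r = -684 / √(1232 × 743) = -684 / 956.7528 ≈ -0.715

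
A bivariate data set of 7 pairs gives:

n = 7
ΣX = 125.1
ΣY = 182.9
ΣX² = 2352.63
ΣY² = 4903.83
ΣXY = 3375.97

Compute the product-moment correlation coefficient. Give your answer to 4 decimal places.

r = (nΣXY − ΣXΣY) / √[(nΣX² − (ΣX)²)(nΣY² − (ΣY)²)]
Numerator: 7×3375.97 − 125.1×182.9 = 751
Denominator: √[(16468.41 − 15650.01)(34326.81 − 33452.41)] = √[818.4 × 874.4] = 845.9367
r = 751 / 845.9367 ≈ 0.8878

0.8878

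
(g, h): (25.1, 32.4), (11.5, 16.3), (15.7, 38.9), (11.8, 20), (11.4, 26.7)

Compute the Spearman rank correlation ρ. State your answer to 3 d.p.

Rank g: 5, 2, 4, 3, 1
Rank h: 4, 1, 5, 2, 3
d = rank(g) − rank(h): 1, 1, -1, 1, -2; Σd² = 8
ρ = 1 − 6Σd² / [n(n²−1)] = 1 − 6×8 / (5×24) = 1 − 48/120 ≈ 0.600

0.600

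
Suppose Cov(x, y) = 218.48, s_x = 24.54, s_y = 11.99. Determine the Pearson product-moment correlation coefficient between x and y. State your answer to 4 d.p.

r = Cov(x,y) / (s_x · s_y) = 218.48 / (24.54 × 11.99)
  = 218.48 / 294.2346 ≈ 0.7425

0.7425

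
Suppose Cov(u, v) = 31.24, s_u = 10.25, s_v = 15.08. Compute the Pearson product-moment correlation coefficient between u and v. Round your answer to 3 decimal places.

0.202

r = Cov(u,v) / (s_u · s_v) = 31.24 / (10.25 × 15.08)
  = 31.24 / 154.5700 ≈ 0.202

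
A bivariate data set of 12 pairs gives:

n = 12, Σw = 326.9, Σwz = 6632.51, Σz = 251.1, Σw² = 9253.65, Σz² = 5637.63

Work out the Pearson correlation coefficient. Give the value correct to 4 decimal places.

r = (nΣwz − ΣwΣz) / √[(nΣw² − (Σw)²)(nΣz² − (Σz)²)]
Numerator: 12×6632.51 − 326.9×251.1 = -2494.47
Denominator: √[(111043.8 − 106863.61)(67651.56 − 63051.21)] = √[4180.19 × 4600.35] = 4385.2408
r = -2494.47 / 4385.2408 ≈ -0.5688

-0.5688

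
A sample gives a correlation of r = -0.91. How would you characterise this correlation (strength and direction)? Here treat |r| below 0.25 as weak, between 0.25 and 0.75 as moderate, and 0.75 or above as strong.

strong negative

r = -0.91 < 0 so the relationship is negative.
|r| = 0.91, which falls in the strong range.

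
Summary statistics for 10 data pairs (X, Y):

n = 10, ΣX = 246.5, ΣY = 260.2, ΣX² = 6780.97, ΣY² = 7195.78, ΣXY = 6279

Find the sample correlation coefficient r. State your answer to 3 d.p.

-0.246

r = (nΣXY − ΣXΣY) / √[(nΣX² − (ΣX)²)(nΣY² − (ΣY)²)]
Numerator: 10×6279 − 246.5×260.2 = -1349.3
Denominator: √[(67809.7 − 60762.25)(71957.8 − 67704.04)] = √[7047.45 × 4253.76] = 5475.2316
r = -1349.3 / 5475.2316 ≈ -0.246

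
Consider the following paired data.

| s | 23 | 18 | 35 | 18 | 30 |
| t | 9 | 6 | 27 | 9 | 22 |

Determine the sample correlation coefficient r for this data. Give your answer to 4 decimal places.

0.9707

n = 5, Σs = 124, Σt = 73, Σs² = 3302, Σt² = 1411, Σst = 2082
nΣst − ΣsΣt = 10410 − 9052 = 1358
nΣs² − (Σs)² = 16510 − 15376 = 1134; nΣt² − (Σt)² = 7055 − 5329 = 1726
r = 1358 / √(1134 × 1726) = 1358 / 1399.0297 ≈ 0.9707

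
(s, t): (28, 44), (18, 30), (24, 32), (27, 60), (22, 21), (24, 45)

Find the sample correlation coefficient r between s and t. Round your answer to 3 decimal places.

0.694

n = 6, Σs = 143, Σt = 232, Σs² = 3473, Σt² = 9926, Σst = 5702
nΣst − ΣsΣt = 34212 − 33176 = 1036
nΣs² − (Σs)² = 20838 − 20449 = 389; nΣt² − (Σt)² = 59556 − 53824 = 5732
r = 1036 / √(389 × 5732) = 1036 / 1493.2341 ≈ 0.694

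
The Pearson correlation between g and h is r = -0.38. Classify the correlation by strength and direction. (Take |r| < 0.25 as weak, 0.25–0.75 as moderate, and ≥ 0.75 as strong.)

r = -0.38 < 0 so the relationship is negative.
|r| = 0.38, which falls in the moderate range.

moderate negative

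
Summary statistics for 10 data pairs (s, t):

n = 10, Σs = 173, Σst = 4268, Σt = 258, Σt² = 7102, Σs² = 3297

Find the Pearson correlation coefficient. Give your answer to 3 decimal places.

r = (nΣst − ΣsΣt) / √[(nΣs² − (Σs)²)(nΣt² − (Σt)²)]
Numerator: 10×4268 − 173×258 = -1954
Denominator: √[(32970 − 29929)(71020 − 66564)] = √[3041 × 4456] = 3681.1270
r = -1954 / 3681.1270 ≈ -0.531

-0.531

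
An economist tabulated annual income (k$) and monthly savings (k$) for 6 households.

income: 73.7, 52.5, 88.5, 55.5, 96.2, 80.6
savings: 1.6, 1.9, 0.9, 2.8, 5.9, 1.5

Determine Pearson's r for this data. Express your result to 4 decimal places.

0.3361

n = 6, Σx = 447, Σy = 14.6, Σx² = 34851.24, Σy² = 51.88, Σxy = 1141.2
nΣxy − ΣxΣy = 6847.2 − 6526.2 = 321
nΣx² − (Σx)² = 209107.44 − 199809 = 9298.44; nΣy² − (Σy)² = 311.28 − 213.16 = 98.12
r = 321 / √(9298.44 × 98.12) = 321 / 955.1769 ≈ 0.3361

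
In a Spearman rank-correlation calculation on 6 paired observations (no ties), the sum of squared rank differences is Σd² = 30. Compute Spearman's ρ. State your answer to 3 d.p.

0.143

ρ = 1 − 6Σd² / [n(n²−1)] = 1 − 6×30 / (6×35)
  = 1 − 180/210 = 1 − 0.8571 ≈ 0.143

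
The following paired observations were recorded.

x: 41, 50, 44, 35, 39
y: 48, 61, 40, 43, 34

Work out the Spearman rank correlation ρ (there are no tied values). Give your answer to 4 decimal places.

0.5000

Rank x: 3, 5, 4, 1, 2
Rank y: 4, 5, 2, 3, 1
d = rank(x) − rank(y): -1, 0, 2, -2, 1; Σd² = 10
ρ = 1 − 6Σd² / [n(n²−1)] = 1 − 6×10 / (5×24) = 1 − 60/120 ≈ 0.5000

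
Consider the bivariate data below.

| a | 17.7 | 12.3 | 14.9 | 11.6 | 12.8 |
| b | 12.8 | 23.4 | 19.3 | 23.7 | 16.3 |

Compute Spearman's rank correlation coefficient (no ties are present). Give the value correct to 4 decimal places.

Rank a: 5, 2, 4, 1, 3
Rank b: 1, 4, 3, 5, 2
d = rank(a) − rank(b): 4, -2, 1, -4, 1; Σd² = 38
ρ = 1 − 6Σd² / [n(n²−1)] = 1 − 6×38 / (5×24) = 1 − 228/120 ≈ -0.9000

-0.9000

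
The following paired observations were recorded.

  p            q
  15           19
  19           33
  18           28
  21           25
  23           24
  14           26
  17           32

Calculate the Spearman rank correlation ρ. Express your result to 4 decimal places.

Rank p: 2, 5, 4, 6, 7, 1, 3
Rank q: 1, 7, 5, 3, 2, 4, 6
d = rank(p) − rank(q): 1, -2, -1, 3, 5, -3, -3; Σd² = 58
ρ = 1 − 6Σd² / [n(n²−1)] = 1 − 6×58 / (7×48) = 1 − 348/336 ≈ -0.0357

-0.0357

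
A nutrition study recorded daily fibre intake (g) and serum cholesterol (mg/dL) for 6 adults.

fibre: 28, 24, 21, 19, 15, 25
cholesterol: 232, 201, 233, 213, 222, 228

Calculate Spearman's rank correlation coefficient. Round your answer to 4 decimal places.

0.3143

Rank fibre: 6, 4, 3, 2, 1, 5
Rank cholesterol: 5, 1, 6, 2, 3, 4
d = rank(fibre) − rank(cholesterol): 1, 3, -3, 0, -2, 1; Σd² = 24
ρ = 1 − 6Σd² / [n(n²−1)] = 1 − 6×24 / (6×35) = 1 − 144/210 ≈ 0.3143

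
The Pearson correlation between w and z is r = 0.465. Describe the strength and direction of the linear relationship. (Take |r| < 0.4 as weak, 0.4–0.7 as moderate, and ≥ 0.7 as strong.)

r = 0.465 > 0 so the relationship is positive.
|r| = 0.465, which falls in the moderate range.

moderate positive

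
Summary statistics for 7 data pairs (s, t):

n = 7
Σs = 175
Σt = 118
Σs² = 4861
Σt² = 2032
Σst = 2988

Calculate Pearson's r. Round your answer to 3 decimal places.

0.263

r = (nΣst − ΣsΣt) / √[(nΣs² − (Σs)²)(nΣt² − (Σt)²)]
Numerator: 7×2988 − 175×118 = 266
Denominator: √[(34027 − 30625)(14224 − 13924)] = √[3402 × 300] = 1010.2475
r = 266 / 1010.2475 ≈ 0.263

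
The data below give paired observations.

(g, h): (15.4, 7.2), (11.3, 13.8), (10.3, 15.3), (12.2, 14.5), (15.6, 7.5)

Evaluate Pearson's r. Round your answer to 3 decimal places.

n = 5, Σg = 64.8, Σh = 58.3, Σg² = 863.14, Σh² = 742.87, Σgh = 718.31
nΣgh − ΣgΣh = 3591.55 − 3777.84 = -186.29
nΣg² − (Σg)² = 4315.7 − 4199.04 = 116.66; nΣh² − (Σh)² = 3714.35 − 3398.89 = 315.46
r = -186.29 / √(116.66 × 315.46) = -186.29 / 191.8373 ≈ -0.971

-0.971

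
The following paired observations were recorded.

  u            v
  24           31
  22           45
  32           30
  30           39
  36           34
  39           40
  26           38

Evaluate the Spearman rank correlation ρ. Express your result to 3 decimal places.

-0.143

Rank u: 2, 1, 5, 4, 6, 7, 3
Rank v: 2, 7, 1, 5, 3, 6, 4
d = rank(u) − rank(v): 0, -6, 4, -1, 3, 1, -1; Σd² = 64
ρ = 1 − 6Σd² / [n(n²−1)] = 1 − 6×64 / (7×48) = 1 − 384/336 ≈ -0.143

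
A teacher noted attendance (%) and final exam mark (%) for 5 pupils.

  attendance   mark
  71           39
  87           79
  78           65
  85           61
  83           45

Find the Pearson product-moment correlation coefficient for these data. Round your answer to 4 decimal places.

n = 5, Σx = 404, Σy = 289, Σx² = 32808, Σy² = 17733, Σxy = 23632
nΣxy − ΣxΣy = 118160 − 116756 = 1404
nΣx² − (Σx)² = 164040 − 163216 = 824; nΣy² − (Σy)² = 88665 − 83521 = 5144
r = 1404 / √(824 × 5144) = 1404 / 2058.7997 ≈ 0.6820

0.6820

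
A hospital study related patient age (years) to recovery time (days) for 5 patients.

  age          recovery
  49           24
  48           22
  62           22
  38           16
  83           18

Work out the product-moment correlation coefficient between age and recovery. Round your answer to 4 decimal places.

n = 5, Σx = 280, Σy = 102, Σx² = 16882, Σy² = 2124, Σxy = 5698
nΣxy − ΣxΣy = 28490 − 28560 = -70
nΣx² − (Σx)² = 84410 − 78400 = 6010; nΣy² − (Σy)² = 10620 − 10404 = 216
r = -70 / √(6010 × 216) = -70 / 1139.3682 ≈ -0.0614

-0.0614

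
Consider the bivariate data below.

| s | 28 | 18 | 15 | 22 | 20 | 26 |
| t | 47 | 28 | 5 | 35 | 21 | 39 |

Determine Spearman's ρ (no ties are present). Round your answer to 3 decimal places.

Rank s: 6, 2, 1, 4, 3, 5
Rank t: 6, 3, 1, 4, 2, 5
d = rank(s) − rank(t): 0, -1, 0, 0, 1, 0; Σd² = 2
ρ = 1 − 6Σd² / [n(n²−1)] = 1 − 6×2 / (6×35) = 1 − 12/210 ≈ 0.943

0.943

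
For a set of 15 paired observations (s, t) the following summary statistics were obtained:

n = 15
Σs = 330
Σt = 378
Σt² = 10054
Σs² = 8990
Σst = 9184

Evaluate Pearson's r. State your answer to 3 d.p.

r = (nΣst − ΣsΣt) / √[(nΣs² − (Σs)²)(nΣt² − (Σt)²)]
Numerator: 15×9184 − 330×378 = 13020
Denominator: √[(134850 − 108900)(150810 − 142884)] = √[25950 × 7926] = 14341.5376
r = 13020 / 14341.5376 ≈ 0.908

0.908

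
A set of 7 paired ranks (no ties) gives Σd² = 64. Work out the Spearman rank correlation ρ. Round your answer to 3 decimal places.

-0.143

ρ = 1 − 6Σd² / [n(n²−1)] = 1 − 6×64 / (7×48)
  = 1 − 384/336 = 1 − 1.1429 ≈ -0.143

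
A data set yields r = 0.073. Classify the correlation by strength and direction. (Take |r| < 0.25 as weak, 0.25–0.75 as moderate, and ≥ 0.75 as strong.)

r = 0.073 > 0 so the relationship is positive.
|r| = 0.073, which falls in the weak range.

weak positive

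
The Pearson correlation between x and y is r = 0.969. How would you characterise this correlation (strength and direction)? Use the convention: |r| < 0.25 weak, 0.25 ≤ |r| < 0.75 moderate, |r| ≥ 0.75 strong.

strong positive

r = 0.969 > 0 so the relationship is positive.
|r| = 0.969, which falls in the strong range.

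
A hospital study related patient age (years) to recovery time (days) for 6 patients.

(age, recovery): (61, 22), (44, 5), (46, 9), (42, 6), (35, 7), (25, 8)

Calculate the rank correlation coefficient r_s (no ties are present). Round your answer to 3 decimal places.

Rank age: 6, 4, 5, 3, 2, 1
Rank recovery: 6, 1, 5, 2, 3, 4
d = rank(age) − rank(recovery): 0, 3, 0, 1, -1, -3; Σd² = 20
ρ = 1 − 6Σd² / [n(n²−1)] = 1 − 6×20 / (6×35) = 1 − 120/210 ≈ 0.429

0.429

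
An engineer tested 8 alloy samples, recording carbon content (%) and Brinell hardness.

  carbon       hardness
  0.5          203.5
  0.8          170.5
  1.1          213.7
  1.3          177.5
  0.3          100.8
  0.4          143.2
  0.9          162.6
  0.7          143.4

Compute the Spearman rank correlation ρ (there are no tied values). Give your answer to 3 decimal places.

0.690

Rank carbon: 3, 5, 7, 8, 1, 2, 6, 4
Rank hardness: 7, 5, 8, 6, 1, 2, 4, 3
d = rank(carbon) − rank(hardness): -4, 0, -1, 2, 0, 0, 2, 1; Σd² = 26
ρ = 1 − 6Σd² / [n(n²−1)] = 1 − 6×26 / (8×63) = 1 − 156/504 ≈ 0.690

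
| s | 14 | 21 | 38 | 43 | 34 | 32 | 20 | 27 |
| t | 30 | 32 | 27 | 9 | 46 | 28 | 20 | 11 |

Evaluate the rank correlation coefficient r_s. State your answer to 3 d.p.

-0.286

Rank s: 1, 3, 7, 8, 6, 5, 2, 4
Rank t: 6, 7, 4, 1, 8, 5, 3, 2
d = rank(s) − rank(t): -5, -4, 3, 7, -2, 0, -1, 2; Σd² = 108
ρ = 1 − 6Σd² / [n(n²−1)] = 1 − 6×108 / (8×63) = 1 − 648/504 ≈ -0.286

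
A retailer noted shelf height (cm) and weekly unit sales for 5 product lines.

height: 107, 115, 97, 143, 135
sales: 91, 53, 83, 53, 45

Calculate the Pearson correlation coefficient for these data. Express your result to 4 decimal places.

n = 5, Σx = 597, Σy = 325, Σx² = 72757, Σy² = 22813, Σxy = 37537
nΣxy − ΣxΣy = 187685 − 194025 = -6340
nΣx² − (Σx)² = 363785 − 356409 = 7376; nΣy² − (Σy)² = 114065 − 105625 = 8440
r = -6340 / √(7376 × 8440) = -6340 / 7890.0849 ≈ -0.8035

-0.8035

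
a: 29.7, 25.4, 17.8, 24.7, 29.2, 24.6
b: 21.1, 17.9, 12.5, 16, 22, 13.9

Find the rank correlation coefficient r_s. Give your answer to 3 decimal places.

Rank a: 6, 4, 1, 3, 5, 2
Rank b: 5, 4, 1, 3, 6, 2
d = rank(a) − rank(b): 1, 0, 0, 0, -1, 0; Σd² = 2
ρ = 1 − 6Σd² / [n(n²−1)] = 1 − 6×2 / (6×35) = 1 − 12/210 ≈ 0.943

0.943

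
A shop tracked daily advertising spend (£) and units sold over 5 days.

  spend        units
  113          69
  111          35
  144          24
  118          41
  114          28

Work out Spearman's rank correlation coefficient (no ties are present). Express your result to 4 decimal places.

-0.5000

Rank spend: 2, 1, 5, 4, 3
Rank units: 5, 3, 1, 4, 2
d = rank(spend) − rank(units): -3, -2, 4, 0, 1; Σd² = 30
ρ = 1 − 6Σd² / [n(n²−1)] = 1 − 6×30 / (5×24) = 1 − 180/120 ≈ -0.5000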